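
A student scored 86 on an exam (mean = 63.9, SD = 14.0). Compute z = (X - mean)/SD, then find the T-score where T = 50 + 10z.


z = (X - mean) / SD = (86 - 63.9) / 14.0
z = 22.1 / 14.0
z = 1.5786
T-score = T = 50 + 10z
Carry z at full precision (z = 22.1 / 14.0) into the conversion:
T-score = 50 + 10 * (22.1 / 14.0) = 50 + 221 / 14.0
T-score = 50 + 15.7857
T-score = 65.7857

65.7857


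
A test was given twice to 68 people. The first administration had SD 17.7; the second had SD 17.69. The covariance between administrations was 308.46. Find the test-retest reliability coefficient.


r = cov(X,Y) / (SD_X * SD_Y)
r = 308.46 / (17.7 * 17.69)
r = 308.46 / 313.113
r = 0.9851

0.9851


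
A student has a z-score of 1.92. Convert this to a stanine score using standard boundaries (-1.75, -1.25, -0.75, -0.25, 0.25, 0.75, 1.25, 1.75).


Stanine boundaries: [-1.75, -1.25, -0.75, -0.25, 0.25, 0.75, 1.25, 1.75]
z = 1.92
Check each boundary:
  z >= -1.75 -> could be stanine 2
  z >= -1.25 -> could be stanine 3
  z >= -0.75 -> could be stanine 4
  z >= -0.25 -> could be stanine 5
  z >= 0.25 -> could be stanine 6
  z >= 0.75 -> could be stanine 7
  z >= 1.25 -> could be stanine 8
  z >= 1.75 -> could be stanine 9
Highest qualifying boundary gives stanine = 9

9


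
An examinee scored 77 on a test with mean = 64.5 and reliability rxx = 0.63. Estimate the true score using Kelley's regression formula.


T_est = rxx * X + (1 - rxx) * mean
T_est = 0.63 * 77 + 0.37 * 64.5
T_est = 48.51 + 23.865
T_est = 72.375

72.375


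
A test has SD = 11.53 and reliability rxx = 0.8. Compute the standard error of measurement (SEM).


SEM = SD * sqrt(1 - rxx)
SEM = 11.53 * sqrt(1 - 0.8)
SEM = 11.53 * sqrt(0.2) = 11.53 * 0.447214
SEM = 5.1564

5.1564


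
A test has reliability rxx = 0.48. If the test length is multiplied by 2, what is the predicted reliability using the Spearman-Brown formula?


r_new = (n * rxx) / (1 + (n-1) * rxx)
r_new = (2 * 0.48) / (1 + 1 * 0.48)
r_new = 0.96 / 1.48
r_new = 0.6486

0.6486


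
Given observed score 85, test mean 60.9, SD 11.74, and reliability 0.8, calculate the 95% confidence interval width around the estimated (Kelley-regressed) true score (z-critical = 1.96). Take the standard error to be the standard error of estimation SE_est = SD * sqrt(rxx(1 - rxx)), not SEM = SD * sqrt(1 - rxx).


True score estimate = 0.8*85 + 0.2*60.9 = 80.18
SE_est = SD * sqrt(rxx * (1 - rxx)) = 11.74 * sqrt(0.8 * 0.2) = 11.74 * sqrt(0.16) = 4.696
CI = T_est +/- z * SE_est, so width = 2 * z * SE_est = 2 * 1.96 * 4.696
Width = 18.4083

18.4083


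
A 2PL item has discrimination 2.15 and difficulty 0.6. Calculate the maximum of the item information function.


For 2PL, max info at theta = b = 0.6
I_max = a^2 / 4 = 2.15^2 / 4
= 4.6225 / 4
I_max = 1.1556

1.1556


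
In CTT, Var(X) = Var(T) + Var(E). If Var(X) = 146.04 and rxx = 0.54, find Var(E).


var_true = rxx * var_obs = 0.54 * 146.04 = 78.8616
var_error = var_obs - var_true
var_error = 146.04 - 78.8616
var_error = 67.1784

67.1784


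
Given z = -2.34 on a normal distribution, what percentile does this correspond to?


CDF(z) = 0.5 * (1 + erf(z/sqrt(2)))
erf(-1.6546) = -0.9807
CDF = 0.0096
Percentile rank = 0.0096 * 100 = 0.96

0.96


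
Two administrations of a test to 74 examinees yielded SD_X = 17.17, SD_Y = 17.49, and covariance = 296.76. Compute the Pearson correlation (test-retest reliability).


r = cov(X,Y) / (SD_X * SD_Y)
r = 296.76 / (17.17 * 17.49)
r = 296.76 / 300.3033
r = 0.9882

0.9882


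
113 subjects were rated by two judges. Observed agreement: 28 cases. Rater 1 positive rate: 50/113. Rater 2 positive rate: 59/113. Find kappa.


P_o = 28/113 = 0.247788
P_e = (50*59 + 63*54) / 12769 = 0.497455
kappa = (P_o - P_e) / (1 - P_e)
kappa = (0.247788 - 0.497455) / (1 - 0.497455)
kappa = -0.4968

-0.4968


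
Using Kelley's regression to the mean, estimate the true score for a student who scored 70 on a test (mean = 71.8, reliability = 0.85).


T_est = rxx * X + (1 - rxx) * mean
T_est = 0.85 * 70 + 0.15 * 71.8
T_est = 59.5 + 10.77
T_est = 70.27

70.27


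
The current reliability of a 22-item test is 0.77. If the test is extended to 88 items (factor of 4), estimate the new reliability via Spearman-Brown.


r_new = (n * rxx) / (1 + (n-1) * rxx)
r_new = (4 * 0.77) / (1 + 3 * 0.77)
r_new = 3.08 / 3.31
r_new = 0.9305

0.9305


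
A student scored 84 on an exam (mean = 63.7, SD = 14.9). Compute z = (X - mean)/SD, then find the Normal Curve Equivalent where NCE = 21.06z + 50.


z = (X - mean) / SD = (84 - 63.7) / 14.9
z = 20.3 / 14.9
z = 1.3624
NCE = NCE = 21.06z + 50
Carry z at full precision (z = 20.3 / 14.9) into the conversion:
NCE = 21.06 * (20.3 / 14.9) + 50 = 427.518 / 14.9 + 50
NCE = 28.6925 + 50
NCE = 78.6925

78.6925


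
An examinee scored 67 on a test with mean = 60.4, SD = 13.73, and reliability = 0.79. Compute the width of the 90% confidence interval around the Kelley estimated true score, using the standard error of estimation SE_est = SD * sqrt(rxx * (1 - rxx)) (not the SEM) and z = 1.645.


True score estimate = 0.79*67 + 0.21*60.4 = 65.614
SE_est = SD * sqrt(rxx * (1 - rxx)) = 13.73 * sqrt(0.79 * 0.21) = 13.73 * sqrt(0.1659) = 5.592342
CI = T_est +/- z * SE_est, so width = 2 * z * SE_est = 2 * 1.645 * 5.592342
Width = 18.3988

18.3988


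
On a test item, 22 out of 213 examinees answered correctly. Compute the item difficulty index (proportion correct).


Item difficulty p = number correct / total examinees
p = 22 / 213
p = 0.1033

0.1033


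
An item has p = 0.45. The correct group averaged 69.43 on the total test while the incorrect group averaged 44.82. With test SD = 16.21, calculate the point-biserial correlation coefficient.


q = 1 - p = 0.55
rpb = ((M1 - M0) / SD) * sqrt(p * q)
rpb = ((69.43 - 44.82) / 16.21) * sqrt(0.45 * 0.55)
rpb = 0.7553

0.7553


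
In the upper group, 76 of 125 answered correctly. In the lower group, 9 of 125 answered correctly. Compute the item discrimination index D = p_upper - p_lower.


p_upper = 76/125 = 0.608
p_lower = 9/125 = 0.072
D = 0.608 - 0.072 = 0.536

0.536


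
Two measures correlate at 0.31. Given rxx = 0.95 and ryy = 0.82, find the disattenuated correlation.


r_corrected = rxy / sqrt(rxx * ryy)
= 0.31 / sqrt(0.95 * 0.82)
= 0.31 / sqrt(0.779)
= 0.31 / 0.88261
r_corrected = 0.3512

0.3512


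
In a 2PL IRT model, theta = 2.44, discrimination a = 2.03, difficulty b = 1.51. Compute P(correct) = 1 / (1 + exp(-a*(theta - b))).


a*(theta - b) = 2.03 * (2.44 - 1.51) = 1.8879
exp(-1.8879) = 0.1514
P = 1 / (1 + 0.1514)
P = 0.8685

0.8685


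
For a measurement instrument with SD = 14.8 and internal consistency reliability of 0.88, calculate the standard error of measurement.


SEM = SD * sqrt(1 - rxx)
SEM = 14.8 * sqrt(1 - 0.88)
SEM = 14.8 * sqrt(0.12) = 14.8 * 0.34641
SEM = 5.1269

5.1269


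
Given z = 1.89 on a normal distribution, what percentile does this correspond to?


CDF(z) = 0.5 * (1 + erf(z/sqrt(2)))
erf(1.3364) = 0.9412
CDF = 0.9706
Percentile rank = 0.9706 * 100 = 97.06

97.06


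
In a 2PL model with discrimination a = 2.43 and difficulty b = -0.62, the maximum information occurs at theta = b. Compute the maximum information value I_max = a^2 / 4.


For 2PL, max info at theta = b = -0.62
I_max = a^2 / 4 = 2.43^2 / 4
= 5.9049 / 4
I_max = 1.4762

1.4762


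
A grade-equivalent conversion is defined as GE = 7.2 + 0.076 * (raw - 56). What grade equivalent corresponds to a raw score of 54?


raw - median = 54 - 56 = -2
slope * diff = 0.076 * -2 = -0.152
GE = 7.2 + -0.152
GE = 7.048

7.048


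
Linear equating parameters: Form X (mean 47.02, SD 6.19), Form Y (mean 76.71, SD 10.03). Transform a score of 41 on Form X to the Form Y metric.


slope = SD_Y / SD_X = 10.03 / 6.19 ~ 1.6204
intercept = mean_Y - slope * mean_X = 76.71 - (10.03 / 6.19) * 47.02 ~ 0.5209
Y = slope * X + intercept. To avoid rounding drift from the rounded slope/intercept, evaluate the equivalent form Y = mean_Y + SD_Y * (X - mean_X) / SD_X at full precision:
Y = 76.71 + 10.03 * (41 - 47.02) / 6.19
Y = 76.71 - 10.03 * 6.02 / 6.19
Y = 76.71 - 60.3806 / 6.19
Y = 76.71 - 9.7545
Y = 66.9555

66.9555


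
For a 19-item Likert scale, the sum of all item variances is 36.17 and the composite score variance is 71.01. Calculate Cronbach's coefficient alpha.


alpha = (k/(k-1)) * (1 - sum(si^2)/s_total^2)
= (19/18) * (1 - 36.17/71.01)
alpha = 0.5179

0.5179


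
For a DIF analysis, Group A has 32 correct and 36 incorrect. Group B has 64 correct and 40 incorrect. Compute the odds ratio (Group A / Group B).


Odds_A = 32/36 = 0.8889
Odds_B = 64/40 = 1.6
OR = Odds_A / Odds_B = 0.8889 / 1.6
Exactly, OR = (32 * 40) / (36 * 64) = 1280 / 2304
OR = 0.5556

0.5556


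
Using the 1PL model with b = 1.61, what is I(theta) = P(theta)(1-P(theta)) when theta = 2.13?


P = 1/(1+exp(-(2.13-1.61))) = 0.6271
I = P*(1-P) = 0.6271 * 0.3729
I = 0.2338

0.2338


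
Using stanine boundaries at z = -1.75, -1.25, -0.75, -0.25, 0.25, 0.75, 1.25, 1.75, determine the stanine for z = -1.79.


Stanine boundaries: [-1.75, -1.25, -0.75, -0.25, 0.25, 0.75, 1.25, 1.75]
z = -1.79
Check each boundary:
  z < -1.75
  z < -1.25
  z < -0.75
  z < -0.25
  z < 0.25
  z < 0.75
  z < 1.25
  z < 1.75
Highest qualifying boundary gives stanine = 1

1


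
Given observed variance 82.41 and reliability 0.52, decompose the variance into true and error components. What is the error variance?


var_true = rxx * var_obs = 0.52 * 82.41 = 42.8532
var_error = var_obs - var_true
var_error = 82.41 - 42.8532
var_error = 39.5568

39.5568


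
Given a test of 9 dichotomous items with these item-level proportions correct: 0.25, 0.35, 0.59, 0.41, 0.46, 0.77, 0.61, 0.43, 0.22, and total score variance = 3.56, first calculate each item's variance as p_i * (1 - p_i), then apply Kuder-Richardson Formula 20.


For each item, compute p_i * q_i:
  Item 1: 0.25 * 0.75 = 0.1875
  Item 2: 0.35 * 0.65 = 0.2275
  Item 3: 0.59 * 0.41 = 0.2419
  Item 4: 0.41 * 0.59 = 0.2419
  Item 5: 0.46 * 0.54 = 0.2484
  Item 6: 0.77 * 0.23 = 0.1771
  Item 7: 0.61 * 0.39 = 0.2379
  Item 8: 0.43 * 0.57 = 0.2451
  Item 9: 0.22 * 0.78 = 0.1716
Sum(p_i * q_i) = 0.1875 + 0.2275 + 0.2419 + 0.2419 + 0.2484 + 0.1771 + 0.2379 + 0.2451 + 0.1716 = 1.9789
KR-20 = (k/(k-1)) * (1 - Sum(p_i*q_i) / Var_total)
= (9/8) * (1 - 1.9789/3.56)
= 1.125 * 0.4441
KR-20 = 0.4996

0.4996


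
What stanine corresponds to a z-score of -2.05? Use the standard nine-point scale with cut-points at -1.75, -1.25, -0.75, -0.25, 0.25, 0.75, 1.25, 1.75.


Stanine boundaries: [-1.75, -1.25, -0.75, -0.25, 0.25, 0.75, 1.25, 1.75]
z = -2.05
Check each boundary:
  z < -1.75
  z < -1.25
  z < -0.75
  z < -0.25
  z < 0.25
  z < 0.75
  z < 1.25
  z < 1.75
Highest qualifying boundary gives stanine = 1

1


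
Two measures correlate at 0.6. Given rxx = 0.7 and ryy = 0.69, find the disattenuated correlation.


r_corrected = rxy / sqrt(rxx * ryy)
= 0.6 / sqrt(0.7 * 0.69)
= 0.6 / sqrt(0.483)
= 0.6 / 0.694982
r_corrected = 0.8633

0.8633


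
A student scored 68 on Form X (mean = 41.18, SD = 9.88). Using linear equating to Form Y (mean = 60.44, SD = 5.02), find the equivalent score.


slope = SD_Y / SD_X = 5.02 / 9.88 ~ 0.5081
intercept = mean_Y - slope * mean_X = 60.44 - (5.02 / 9.88) * 41.18 ~ 39.5166
Y = slope * X + intercept. To avoid rounding drift from the rounded slope/intercept, evaluate the equivalent form Y = mean_Y + SD_Y * (X - mean_X) / SD_X at full precision:
Y = 60.44 + 5.02 * (68 - 41.18) / 9.88
Y = 60.44 + 5.02 * 26.82 / 9.88
Y = 60.44 + 134.6364 / 9.88
Y = 60.44 + 13.6272
Y = 74.0672

74.0672


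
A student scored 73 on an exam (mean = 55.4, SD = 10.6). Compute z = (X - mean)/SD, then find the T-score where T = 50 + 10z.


z = (X - mean) / SD = (73 - 55.4) / 10.6
z = 17.6 / 10.6
z = 1.6604
T-score = T = 50 + 10z
Carry z at full precision (z = 17.6 / 10.6) into the conversion:
T-score = 50 + 10 * (17.6 / 10.6) = 50 + 176 / 10.6
T-score = 50 + 16.6038
T-score = 66.6038

66.6038


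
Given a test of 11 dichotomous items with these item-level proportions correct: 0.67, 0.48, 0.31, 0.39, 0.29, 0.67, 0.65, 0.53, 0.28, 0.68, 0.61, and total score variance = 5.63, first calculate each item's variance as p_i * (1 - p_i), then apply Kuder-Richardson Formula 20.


For each item, compute p_i * q_i:
  Item 1: 0.67 * 0.33 = 0.2211
  Item 2: 0.48 * 0.52 = 0.2496
  Item 3: 0.31 * 0.69 = 0.2139
  Item 4: 0.39 * 0.61 = 0.2379
  Item 5: 0.29 * 0.71 = 0.2059
  Item 6: 0.67 * 0.33 = 0.2211
  Item 7: 0.65 * 0.35 = 0.2275
  Item 8: 0.53 * 0.47 = 0.2491
  Item 9: 0.28 * 0.72 = 0.2016
  Item 10: 0.68 * 0.32 = 0.2176
  Item 11: 0.61 * 0.39 = 0.2379
Sum(p_i * q_i) = 0.2211 + 0.2496 + 0.2139 + 0.2379 + 0.2059 + 0.2211 + 0.2275 + 0.2491 + 0.2016 + 0.2176 + 0.2379 = 2.4832
KR-20 = (k/(k-1)) * (1 - Sum(p_i*q_i) / Var_total)
= (11/10) * (1 - 2.4832/5.63)
= 1.1 * 0.5589
KR-20 = 0.6148

0.6148


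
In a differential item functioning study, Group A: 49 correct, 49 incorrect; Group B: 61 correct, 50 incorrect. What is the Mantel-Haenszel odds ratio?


Odds_A = 49/49 = 1.0
Odds_B = 61/50 = 1.22
OR = Odds_A / Odds_B = 1.0 / 1.22
Exactly, OR = (49 * 50) / (49 * 61) = 2450 / 2989
OR = 0.8197

0.8197


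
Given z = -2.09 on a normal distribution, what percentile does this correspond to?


CDF(z) = 0.5 * (1 + erf(z/sqrt(2)))
erf(-1.4779) = -0.9634
CDF = 0.0183
Percentile rank = 0.0183 * 100 = 1.83

1.83


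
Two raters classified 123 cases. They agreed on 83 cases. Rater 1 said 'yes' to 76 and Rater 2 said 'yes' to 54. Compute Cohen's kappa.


P_o = 83/123 = 0.674797
P_e = (76*54 + 47*69) / 15129 = 0.485624
kappa = (P_o - P_e) / (1 - P_e)
kappa = (0.674797 - 0.485624) / (1 - 0.485624)
kappa = 0.3678

0.3678


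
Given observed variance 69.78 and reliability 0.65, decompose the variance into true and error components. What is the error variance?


var_true = rxx * var_obs = 0.65 * 69.78 = 45.357
var_error = var_obs - var_true
var_error = 69.78 - 45.357
var_error = 24.423

24.423


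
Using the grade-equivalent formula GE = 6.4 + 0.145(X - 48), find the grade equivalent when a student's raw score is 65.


raw - median = 65 - 48 = 17
slope * diff = 0.145 * 17 = 2.465
GE = 6.4 + 2.465
GE = 8.865

8.865


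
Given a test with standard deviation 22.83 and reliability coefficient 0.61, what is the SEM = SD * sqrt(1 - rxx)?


SEM = SD * sqrt(1 - rxx)
SEM = 22.83 * sqrt(1 - 0.61)
SEM = 22.83 * sqrt(0.39) = 22.83 * 0.6245
SEM = 14.2573

14.2573


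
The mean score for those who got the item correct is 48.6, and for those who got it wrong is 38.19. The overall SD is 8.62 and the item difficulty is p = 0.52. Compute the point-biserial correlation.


q = 1 - p = 0.48
rpb = ((M1 - M0) / SD) * sqrt(p * q)
rpb = ((48.6 - 38.19) / 8.62) * sqrt(0.52 * 0.48)
rpb = 0.6033

0.6033


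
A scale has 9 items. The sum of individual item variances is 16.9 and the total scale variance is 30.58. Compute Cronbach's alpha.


alpha = (k/(k-1)) * (1 - sum(si^2)/s_total^2)
= (9/8) * (1 - 16.9/30.58)
alpha = 0.5033

0.5033


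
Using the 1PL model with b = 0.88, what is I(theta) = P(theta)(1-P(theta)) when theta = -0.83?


P = 1/(1+exp(-(-0.83-0.88))) = 0.1532
I = P*(1-P) = 0.1532 * 0.8468
I = 0.1297

0.1297


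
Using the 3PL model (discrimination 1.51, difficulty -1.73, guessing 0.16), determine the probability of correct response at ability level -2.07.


logit = 1.51*(-2.07 - -1.73) = -0.5134
P* = 1/(1 + exp(--0.5134)) = 0.3744
P = 0.16 + (1 - 0.16) * 0.3744
P = 0.4745

0.4745


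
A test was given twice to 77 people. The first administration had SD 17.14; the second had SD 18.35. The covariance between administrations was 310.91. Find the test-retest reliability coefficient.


r = cov(X,Y) / (SD_X * SD_Y)
r = 310.91 / (17.14 * 18.35)
r = 310.91 / 314.519
r = 0.9885

0.9885


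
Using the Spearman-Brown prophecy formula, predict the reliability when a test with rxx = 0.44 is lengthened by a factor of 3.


r_new = (n * rxx) / (1 + (n-1) * rxx)
r_new = (3 * 0.44) / (1 + 2 * 0.44)
r_new = 1.32 / 1.88
r_new = 0.7021

0.7021


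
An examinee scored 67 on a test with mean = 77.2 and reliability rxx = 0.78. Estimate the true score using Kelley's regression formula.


T_est = rxx * X + (1 - rxx) * mean
T_est = 0.78 * 67 + 0.22 * 77.2
T_est = 52.26 + 16.984
T_est = 69.244

69.244


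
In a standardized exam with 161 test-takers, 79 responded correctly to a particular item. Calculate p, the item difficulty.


Item difficulty p = number correct / total examinees
p = 79 / 161
p = 0.4907

0.4907


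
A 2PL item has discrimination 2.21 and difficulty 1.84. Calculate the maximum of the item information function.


For 2PL, max info at theta = b = 1.84
I_max = a^2 / 4 = 2.21^2 / 4
= 4.8841 / 4
I_max = 1.221

1.221


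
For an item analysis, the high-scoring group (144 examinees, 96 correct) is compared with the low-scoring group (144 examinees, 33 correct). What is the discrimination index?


p_upper = 96/144 = 0.6667
p_lower = 33/144 = 0.2292
D = 0.6667 - 0.2292 = 0.4375

0.4375


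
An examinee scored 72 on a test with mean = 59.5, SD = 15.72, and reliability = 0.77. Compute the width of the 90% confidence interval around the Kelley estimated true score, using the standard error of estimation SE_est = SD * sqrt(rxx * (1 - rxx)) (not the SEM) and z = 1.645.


True score estimate = 0.77*72 + 0.23*59.5 = 69.125
SE_est = SD * sqrt(rxx * (1 - rxx)) = 15.72 * sqrt(0.77 * 0.23) = 15.72 * sqrt(0.1771) = 6.615487
CI = T_est +/- z * SE_est, so width = 2 * z * SE_est = 2 * 1.645 * 6.615487
Width = 21.765

21.765


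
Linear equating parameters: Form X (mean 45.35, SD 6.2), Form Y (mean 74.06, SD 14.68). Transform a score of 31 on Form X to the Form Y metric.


slope = SD_Y / SD_X = 14.68 / 6.2 ~ 2.3677
intercept = mean_Y - slope * mean_X = 74.06 - (14.68 / 6.2) * 45.35 ~ -33.3171
Y = slope * X + intercept. To avoid rounding drift from the rounded slope/intercept, evaluate the equivalent form Y = mean_Y + SD_Y * (X - mean_X) / SD_X at full precision:
Y = 74.06 + 14.68 * (31 - 45.35) / 6.2
Y = 74.06 - 14.68 * 14.35 / 6.2
Y = 74.06 - 210.658 / 6.2
Y = 74.06 - 33.9771
Y = 40.0829

40.0829


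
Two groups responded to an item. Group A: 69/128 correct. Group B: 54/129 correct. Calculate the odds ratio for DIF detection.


Odds_A = 69/59 = 1.1695
Odds_B = 54/75 = 0.72
OR = Odds_A / Odds_B = 1.1695 / 0.72
Exactly, OR = (69 * 75) / (59 * 54) = 5175 / 3186
OR = 1.6243

1.6243


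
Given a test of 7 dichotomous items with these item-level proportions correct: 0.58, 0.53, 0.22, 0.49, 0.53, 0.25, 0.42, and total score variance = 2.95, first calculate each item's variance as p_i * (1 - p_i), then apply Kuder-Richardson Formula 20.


For each item, compute p_i * q_i:
  Item 1: 0.58 * 0.42 = 0.2436
  Item 2: 0.53 * 0.47 = 0.2491
  Item 3: 0.22 * 0.78 = 0.1716
  Item 4: 0.49 * 0.51 = 0.2499
  Item 5: 0.53 * 0.47 = 0.2491
  Item 6: 0.25 * 0.75 = 0.1875
  Item 7: 0.42 * 0.58 = 0.2436
Sum(p_i * q_i) = 0.2436 + 0.2491 + 0.1716 + 0.2499 + 0.2491 + 0.1875 + 0.2436 = 1.5944
KR-20 = (k/(k-1)) * (1 - Sum(p_i*q_i) / Var_total)
= (7/6) * (1 - 1.5944/2.95)
= 1.1667 * 0.4595
KR-20 = 0.5361

0.5361


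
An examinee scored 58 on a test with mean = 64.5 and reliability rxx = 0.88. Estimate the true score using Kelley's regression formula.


T_est = rxx * X + (1 - rxx) * mean
T_est = 0.88 * 58 + 0.12 * 64.5
T_est = 51.04 + 7.74
T_est = 58.78

58.78


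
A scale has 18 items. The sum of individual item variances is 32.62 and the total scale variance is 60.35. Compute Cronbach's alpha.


alpha = (k/(k-1)) * (1 - sum(si^2)/s_total^2)
= (18/17) * (1 - 32.62/60.35)
alpha = 0.4865

0.4865


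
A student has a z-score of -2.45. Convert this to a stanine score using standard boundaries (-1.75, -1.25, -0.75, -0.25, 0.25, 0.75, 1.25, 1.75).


Stanine boundaries: [-1.75, -1.25, -0.75, -0.25, 0.25, 0.75, 1.25, 1.75]
z = -2.45
Check each boundary:
  z < -1.75
  z < -1.25
  z < -0.75
  z < -0.25
  z < 0.25
  z < 0.75
  z < 1.25
  z < 1.75
Highest qualifying boundary gives stanine = 1

1


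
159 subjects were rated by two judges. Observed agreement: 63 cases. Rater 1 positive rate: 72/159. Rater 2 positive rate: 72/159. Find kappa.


P_o = 63/159 = 0.396226
P_e = (72*72 + 87*87) / 25281 = 0.50445
kappa = (P_o - P_e) / (1 - P_e)
kappa = (0.396226 - 0.50445) / (1 - 0.50445)
kappa = -0.2184

-0.2184


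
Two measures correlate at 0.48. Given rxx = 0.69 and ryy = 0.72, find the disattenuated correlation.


r_corrected = rxy / sqrt(rxx * ryy)
= 0.48 / sqrt(0.69 * 0.72)
= 0.48 / sqrt(0.4968)
= 0.48 / 0.70484
r_corrected = 0.681

0.681


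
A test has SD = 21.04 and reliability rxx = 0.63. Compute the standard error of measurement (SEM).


SEM = SD * sqrt(1 - rxx)
SEM = 21.04 * sqrt(1 - 0.63)
SEM = 21.04 * sqrt(0.37) = 21.04 * 0.608276
SEM = 12.7981

12.7981


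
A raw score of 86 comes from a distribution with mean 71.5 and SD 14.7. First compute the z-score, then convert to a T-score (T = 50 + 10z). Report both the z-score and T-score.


z = (X - mean) / SD = (86 - 71.5) / 14.7
z = 14.5 / 14.7
z = 0.9864
T-score = T = 50 + 10z
Carry z at full precision (z = 14.5 / 14.7) into the conversion:
T-score = 50 + 10 * (14.5 / 14.7) = 50 + 145 / 14.7
T-score = 50 + 9.8639
T-score = 59.8639

59.8639


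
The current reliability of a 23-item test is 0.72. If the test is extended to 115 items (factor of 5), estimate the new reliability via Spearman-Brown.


r_new = (n * rxx) / (1 + (n-1) * rxx)
r_new = (5 * 0.72) / (1 + 4 * 0.72)
r_new = 3.6 / 3.88
r_new = 0.9278

0.9278


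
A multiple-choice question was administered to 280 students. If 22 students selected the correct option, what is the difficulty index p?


Item difficulty p = number correct / total examinees
p = 22 / 280
p = 0.0786

0.0786


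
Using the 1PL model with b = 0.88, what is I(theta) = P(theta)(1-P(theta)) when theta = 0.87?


P = 1/(1+exp(-(0.87-0.88))) = 0.4975
I = P*(1-P) = 0.4975 * 0.5025
I = 0.25

0.25


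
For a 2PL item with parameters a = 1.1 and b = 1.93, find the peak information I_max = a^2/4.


For 2PL, max info at theta = b = 1.93
I_max = a^2 / 4 = 1.1^2 / 4
= 1.21 / 4
I_max = 0.3025

0.3025


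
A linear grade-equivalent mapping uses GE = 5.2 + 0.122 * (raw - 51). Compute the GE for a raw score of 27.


raw - median = 27 - 51 = -24
slope * diff = 0.122 * -24 = -2.928
GE = 5.2 + -2.928
GE = 2.272

2.272


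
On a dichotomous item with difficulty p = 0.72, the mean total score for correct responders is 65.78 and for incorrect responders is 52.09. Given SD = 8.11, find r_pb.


q = 1 - p = 0.28
rpb = ((M1 - M0) / SD) * sqrt(p * q)
rpb = ((65.78 - 52.09) / 8.11) * sqrt(0.72 * 0.28)
rpb = 0.7579

0.7579


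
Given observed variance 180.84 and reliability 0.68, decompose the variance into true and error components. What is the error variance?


var_true = rxx * var_obs = 0.68 * 180.84 = 122.9712
var_error = var_obs - var_true
var_error = 180.84 - 122.9712
var_error = 57.8688

57.8688


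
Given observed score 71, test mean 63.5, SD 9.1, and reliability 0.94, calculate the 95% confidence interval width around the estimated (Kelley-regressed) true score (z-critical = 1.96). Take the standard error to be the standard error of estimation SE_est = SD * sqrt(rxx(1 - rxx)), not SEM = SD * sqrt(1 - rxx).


True score estimate = 0.94*71 + 0.06*63.5 = 70.55
SE_est = SD * sqrt(rxx * (1 - rxx)) = 9.1 * sqrt(0.94 * 0.06) = 9.1 * sqrt(0.0564) = 2.16113
CI = T_est +/- z * SE_est, so width = 2 * z * SE_est = 2 * 1.96 * 2.16113
Width = 8.4716

8.4716


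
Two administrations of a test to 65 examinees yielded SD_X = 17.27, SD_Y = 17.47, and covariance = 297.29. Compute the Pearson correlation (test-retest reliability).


r = cov(X,Y) / (SD_X * SD_Y)
r = 297.29 / (17.27 * 17.47)
r = 297.29 / 301.7069
r = 0.9854

0.9854


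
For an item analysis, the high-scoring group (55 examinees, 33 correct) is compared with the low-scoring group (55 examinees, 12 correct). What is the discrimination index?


p_upper = 33/55 = 0.6
p_lower = 12/55 = 0.2182
D = 0.6 - 0.2182 = 0.3818

0.3818


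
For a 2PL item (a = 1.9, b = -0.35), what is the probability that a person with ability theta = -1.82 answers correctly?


a*(theta - b) = 1.9 * (-1.82 - -0.35) = -2.793
exp(--2.793) = 16.3299
P = 1 / (1 + 16.3299)
P = 0.0577

0.0577


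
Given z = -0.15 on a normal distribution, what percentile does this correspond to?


CDF(z) = 0.5 * (1 + erf(z/sqrt(2)))
erf(-0.1061) = -0.1192
CDF = 0.4404
Percentile rank = 0.4404 * 100 = 44.04

44.04


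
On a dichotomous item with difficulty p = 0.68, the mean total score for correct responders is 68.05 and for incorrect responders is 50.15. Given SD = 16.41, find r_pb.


q = 1 - p = 0.32
rpb = ((M1 - M0) / SD) * sqrt(p * q)
rpb = ((68.05 - 50.15) / 16.41) * sqrt(0.68 * 0.32)
rpb = 0.5088

0.5088


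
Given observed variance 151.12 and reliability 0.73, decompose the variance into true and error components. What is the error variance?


var_true = rxx * var_obs = 0.73 * 151.12 = 110.3176
var_error = var_obs - var_true
var_error = 151.12 - 110.3176
var_error = 40.8024

40.8024


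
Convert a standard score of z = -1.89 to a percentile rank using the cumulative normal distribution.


CDF(z) = 0.5 * (1 + erf(z/sqrt(2)))
erf(-1.3364) = -0.9412
CDF = 0.0294
Percentile rank = 0.0294 * 100 = 2.94

2.94


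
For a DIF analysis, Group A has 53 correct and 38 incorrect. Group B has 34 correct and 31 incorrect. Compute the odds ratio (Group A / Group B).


Odds_A = 53/38 = 1.3947
Odds_B = 34/31 = 1.0968
OR = Odds_A / Odds_B = 1.3947 / 1.0968
Exactly, OR = (53 * 31) / (38 * 34) = 1643 / 1292
OR = 1.2717

1.2717


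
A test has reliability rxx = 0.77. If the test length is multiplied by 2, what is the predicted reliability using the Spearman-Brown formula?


r_new = (n * rxx) / (1 + (n-1) * rxx)
r_new = (2 * 0.77) / (1 + 1 * 0.77)
r_new = 1.54 / 1.77
r_new = 0.8701

0.8701


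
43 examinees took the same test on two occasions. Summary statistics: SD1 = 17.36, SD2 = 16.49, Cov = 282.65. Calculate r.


r = cov(X,Y) / (SD_X * SD_Y)
r = 282.65 / (17.36 * 16.49)
r = 282.65 / 286.2664
r = 0.9874

0.9874


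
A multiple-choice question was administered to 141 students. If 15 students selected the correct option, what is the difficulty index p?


Item difficulty p = number correct / total examinees
p = 15 / 141
p = 0.1064

0.1064


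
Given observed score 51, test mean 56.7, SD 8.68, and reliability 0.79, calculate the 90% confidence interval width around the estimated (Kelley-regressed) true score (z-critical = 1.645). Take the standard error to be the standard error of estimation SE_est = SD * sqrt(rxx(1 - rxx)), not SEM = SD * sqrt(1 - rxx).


True score estimate = 0.79*51 + 0.21*56.7 = 52.197
SE_est = SD * sqrt(rxx * (1 - rxx)) = 8.68 * sqrt(0.79 * 0.21) = 8.68 * sqrt(0.1659) = 3.535435
CI = T_est +/- z * SE_est, so width = 2 * z * SE_est = 2 * 1.645 * 3.535435
Width = 11.6316

11.6316


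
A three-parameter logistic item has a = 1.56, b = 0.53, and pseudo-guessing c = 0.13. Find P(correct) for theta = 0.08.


logit = 1.56*(0.08 - 0.53) = -0.702
P* = 1/(1 + exp(--0.702)) = 0.3314
P = 0.13 + (1 - 0.13) * 0.3314
P = 0.4183

0.4183


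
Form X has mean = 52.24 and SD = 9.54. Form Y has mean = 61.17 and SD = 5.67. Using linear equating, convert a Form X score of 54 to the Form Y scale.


slope = SD_Y / SD_X = 5.67 / 9.54 ~ 0.5943
intercept = mean_Y - slope * mean_X = 61.17 - (5.67 / 9.54) * 52.24 ~ 30.1217
Y = slope * X + intercept. To avoid rounding drift from the rounded slope/intercept, evaluate the equivalent form Y = mean_Y + SD_Y * (X - mean_X) / SD_X at full precision:
Y = 61.17 + 5.67 * (54 - 52.24) / 9.54
Y = 61.17 + 5.67 * 1.76 / 9.54
Y = 61.17 + 9.9792 / 9.54
Y = 61.17 + 1.046
Y = 62.216

62.216


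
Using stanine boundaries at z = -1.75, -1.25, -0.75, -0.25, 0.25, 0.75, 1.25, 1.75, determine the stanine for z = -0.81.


Stanine boundaries: [-1.75, -1.25, -0.75, -0.25, 0.25, 0.75, 1.25, 1.75]
z = -0.81
Check each boundary:
  z >= -1.75 -> could be stanine 2
  z >= -1.25 -> could be stanine 3
  z < -0.75
  z < -0.25
  z < 0.25
  z < 0.75
  z < 1.25
  z < 1.75
Highest qualifying boundary gives stanine = 3

3


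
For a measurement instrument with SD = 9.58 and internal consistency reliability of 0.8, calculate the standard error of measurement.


SEM = SD * sqrt(1 - rxx)
SEM = 9.58 * sqrt(1 - 0.8)
SEM = 9.58 * sqrt(0.2) = 9.58 * 0.447214
SEM = 4.2843

4.2843


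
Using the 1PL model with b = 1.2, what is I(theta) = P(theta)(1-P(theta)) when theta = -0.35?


P = 1/(1+exp(-(-0.35-1.2))) = 0.1751
I = P*(1-P) = 0.1751 * 0.8249
I = 0.1444

0.1444


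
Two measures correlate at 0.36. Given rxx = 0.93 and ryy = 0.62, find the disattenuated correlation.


r_corrected = rxy / sqrt(rxx * ryy)
= 0.36 / sqrt(0.93 * 0.62)
= 0.36 / sqrt(0.5766)
= 0.36 / 0.759342
r_corrected = 0.4741

0.4741


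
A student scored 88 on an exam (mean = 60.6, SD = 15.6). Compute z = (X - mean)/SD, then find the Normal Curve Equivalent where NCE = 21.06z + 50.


z = (X - mean) / SD = (88 - 60.6) / 15.6
z = 27.4 / 15.6
z = 1.7564
NCE = NCE = 21.06z + 50
Carry z at full precision (z = 27.4 / 15.6) into the conversion:
NCE = 21.06 * (27.4 / 15.6) + 50 = 577.044 / 15.6 + 50
NCE = 36.99 + 50
NCE = 86.99

86.99


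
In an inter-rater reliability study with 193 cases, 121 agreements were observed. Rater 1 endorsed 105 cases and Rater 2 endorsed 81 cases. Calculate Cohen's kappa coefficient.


P_o = 121/193 = 0.626943
P_e = (105*81 + 88*112) / 37249 = 0.492926
kappa = (P_o - P_e) / (1 - P_e)
kappa = (0.626943 - 0.492926) / (1 - 0.492926)
kappa = 0.2643

0.2643


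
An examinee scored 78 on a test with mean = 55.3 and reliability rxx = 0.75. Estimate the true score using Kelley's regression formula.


T_est = rxx * X + (1 - rxx) * mean
T_est = 0.75 * 78 + 0.25 * 55.3
T_est = 58.5 + 13.825
T_est = 72.325

72.325


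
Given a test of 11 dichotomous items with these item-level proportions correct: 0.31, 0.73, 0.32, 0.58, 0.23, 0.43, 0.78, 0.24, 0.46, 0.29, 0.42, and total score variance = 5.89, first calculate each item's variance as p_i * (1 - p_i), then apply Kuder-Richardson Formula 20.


For each item, compute p_i * q_i:
  Item 1: 0.31 * 0.69 = 0.2139
  Item 2: 0.73 * 0.27 = 0.1971
  Item 3: 0.32 * 0.68 = 0.2176
  Item 4: 0.58 * 0.42 = 0.2436
  Item 5: 0.23 * 0.77 = 0.1771
  Item 6: 0.43 * 0.57 = 0.2451
  Item 7: 0.78 * 0.22 = 0.1716
  Item 8: 0.24 * 0.76 = 0.1824
  Item 9: 0.46 * 0.54 = 0.2484
  Item 10: 0.29 * 0.71 = 0.2059
  Item 11: 0.42 * 0.58 = 0.2436
Sum(p_i * q_i) = 0.2139 + 0.1971 + 0.2176 + 0.2436 + 0.1771 + 0.2451 + 0.1716 + 0.1824 + 0.2484 + 0.2059 + 0.2436 = 2.3463
KR-20 = (k/(k-1)) * (1 - Sum(p_i*q_i) / Var_total)
= (11/10) * (1 - 2.3463/5.89)
= 1.1 * 0.6016
KR-20 = 0.6618

0.6618


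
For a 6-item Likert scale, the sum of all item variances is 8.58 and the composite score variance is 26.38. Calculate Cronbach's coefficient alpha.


alpha = (k/(k-1)) * (1 - sum(si^2)/s_total^2)
= (6/5) * (1 - 8.58/26.38)
alpha = 0.8097

0.8097


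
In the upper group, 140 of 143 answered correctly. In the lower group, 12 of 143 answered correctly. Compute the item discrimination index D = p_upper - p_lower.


p_upper = 140/143 = 0.979
p_lower = 12/143 = 0.0839
D = 0.979 - 0.0839 = 0.8951

0.8951


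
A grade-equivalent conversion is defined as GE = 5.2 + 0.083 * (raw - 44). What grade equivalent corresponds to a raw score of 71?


raw - median = 71 - 44 = 27
slope * diff = 0.083 * 27 = 2.241
GE = 5.2 + 2.241
GE = 7.441

7.441


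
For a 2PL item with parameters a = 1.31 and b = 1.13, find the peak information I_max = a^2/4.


For 2PL, max info at theta = b = 1.13
I_max = a^2 / 4 = 1.31^2 / 4
= 1.7161 / 4
I_max = 0.429

0.429


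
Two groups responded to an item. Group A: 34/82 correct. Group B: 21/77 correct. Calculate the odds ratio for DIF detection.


Odds_A = 34/48 = 0.7083
Odds_B = 21/56 = 0.375
OR = Odds_A / Odds_B = 0.7083 / 0.375
Exactly, OR = (34 * 56) / (48 * 21) = 1904 / 1008
OR = 1.8889

1.8889


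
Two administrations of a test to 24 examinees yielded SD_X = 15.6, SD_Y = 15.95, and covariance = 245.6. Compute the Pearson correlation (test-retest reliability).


r = cov(X,Y) / (SD_X * SD_Y)
r = 245.6 / (15.6 * 15.95)
r = 245.6 / 248.82
r = 0.9871

0.9871


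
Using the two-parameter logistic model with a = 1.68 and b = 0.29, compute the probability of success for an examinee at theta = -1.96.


a*(theta - b) = 1.68 * (-1.96 - 0.29) = -3.78
exp(--3.78) = 43.816
P = 1 / (1 + 43.816)
P = 0.0223

0.0223


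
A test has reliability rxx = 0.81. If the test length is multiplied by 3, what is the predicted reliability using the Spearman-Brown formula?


r_new = (n * rxx) / (1 + (n-1) * rxx)
r_new = (3 * 0.81) / (1 + 2 * 0.81)
r_new = 2.43 / 2.62
r_new = 0.9275

0.9275


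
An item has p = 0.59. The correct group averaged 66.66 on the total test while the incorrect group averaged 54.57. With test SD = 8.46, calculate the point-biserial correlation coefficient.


q = 1 - p = 0.41
rpb = ((M1 - M0) / SD) * sqrt(p * q)
rpb = ((66.66 - 54.57) / 8.46) * sqrt(0.59 * 0.41)
rpb = 0.7029

0.7029


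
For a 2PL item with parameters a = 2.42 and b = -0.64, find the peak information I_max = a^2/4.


For 2PL, max info at theta = b = -0.64
I_max = a^2 / 4 = 2.42^2 / 4
= 5.8564 / 4
I_max = 1.4641

1.4641


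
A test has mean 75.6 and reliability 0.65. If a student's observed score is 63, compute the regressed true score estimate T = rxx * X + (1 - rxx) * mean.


T_est = rxx * X + (1 - rxx) * mean
T_est = 0.65 * 63 + 0.35 * 75.6
T_est = 40.95 + 26.46
T_est = 67.41

67.41


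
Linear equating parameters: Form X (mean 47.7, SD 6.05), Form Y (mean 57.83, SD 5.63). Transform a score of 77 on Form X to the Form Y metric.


slope = SD_Y / SD_X = 5.63 / 6.05 ~ 0.9306
intercept = mean_Y - slope * mean_X = 57.83 - (5.63 / 6.05) * 47.7 ~ 13.4414
Y = slope * X + intercept. To avoid rounding drift from the rounded slope/intercept, evaluate the equivalent form Y = mean_Y + SD_Y * (X - mean_X) / SD_X at full precision:
Y = 57.83 + 5.63 * (77 - 47.7) / 6.05
Y = 57.83 + 5.63 * 29.3 / 6.05
Y = 57.83 + 164.959 / 6.05
Y = 57.83 + 27.266
Y = 85.096

85.096


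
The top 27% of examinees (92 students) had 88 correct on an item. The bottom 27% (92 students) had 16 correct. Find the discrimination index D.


p_upper = 88/92 = 0.9565
p_lower = 16/92 = 0.1739
D = 0.9565 - 0.1739 = 0.7826

0.7826


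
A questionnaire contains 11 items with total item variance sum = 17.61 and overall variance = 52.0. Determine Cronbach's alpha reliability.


alpha = (k/(k-1)) * (1 - sum(si^2)/s_total^2)
= (11/10) * (1 - 17.61/52.0)
alpha = 0.7275

0.7275


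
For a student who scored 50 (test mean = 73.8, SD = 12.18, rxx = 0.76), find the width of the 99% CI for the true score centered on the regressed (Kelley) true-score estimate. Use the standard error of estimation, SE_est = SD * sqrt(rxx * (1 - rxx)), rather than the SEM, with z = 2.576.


True score estimate = 0.76*50 + 0.24*73.8 = 55.712
SE_est = SD * sqrt(rxx * (1 - rxx)) = 12.18 * sqrt(0.76 * 0.24) = 12.18 * sqrt(0.1824) = 5.201873
CI = T_est +/- z * SE_est, so width = 2 * z * SE_est = 2 * 2.576 * 5.201873
Width = 26.8

26.8


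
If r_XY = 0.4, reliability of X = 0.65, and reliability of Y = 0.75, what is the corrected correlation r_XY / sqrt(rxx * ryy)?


r_corrected = rxy / sqrt(rxx * ryy)
= 0.4 / sqrt(0.65 * 0.75)
= 0.4 / sqrt(0.4875)
= 0.4 / 0.698212
r_corrected = 0.5729

0.5729


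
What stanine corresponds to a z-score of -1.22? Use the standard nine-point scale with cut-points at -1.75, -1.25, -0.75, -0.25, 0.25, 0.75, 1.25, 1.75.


Stanine boundaries: [-1.75, -1.25, -0.75, -0.25, 0.25, 0.75, 1.25, 1.75]
z = -1.22
Check each boundary:
  z >= -1.75 -> could be stanine 2
  z >= -1.25 -> could be stanine 3
  z < -0.75
  z < -0.25
  z < 0.25
  z < 0.75
  z < 1.25
  z < 1.75
Highest qualifying boundary gives stanine = 3

3


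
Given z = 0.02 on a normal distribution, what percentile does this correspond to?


CDF(z) = 0.5 * (1 + erf(z/sqrt(2)))
erf(0.0141) = 0.016
CDF = 0.508
Percentile rank = 0.508 * 100 = 50.8

50.8


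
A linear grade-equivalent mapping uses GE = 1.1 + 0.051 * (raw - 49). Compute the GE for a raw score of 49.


raw - median = 49 - 49 = 0
slope * diff = 0.051 * 0 = 0.0
GE = 1.1 + 0.0
GE = 1.1

1.1


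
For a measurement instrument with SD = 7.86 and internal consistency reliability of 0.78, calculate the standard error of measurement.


SEM = SD * sqrt(1 - rxx)
SEM = 7.86 * sqrt(1 - 0.78)
SEM = 7.86 * sqrt(0.22) = 7.86 * 0.469042
SEM = 3.6867

3.6867


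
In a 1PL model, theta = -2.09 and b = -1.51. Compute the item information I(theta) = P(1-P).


P = 1/(1+exp(-(-2.09--1.51))) = 0.3589
I = P*(1-P) = 0.3589 * 0.6411
I = 0.2301

0.2301


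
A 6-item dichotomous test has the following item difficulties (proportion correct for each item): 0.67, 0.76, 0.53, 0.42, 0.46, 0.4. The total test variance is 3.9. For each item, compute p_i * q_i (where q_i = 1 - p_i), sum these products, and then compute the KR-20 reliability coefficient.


For each item, compute p_i * q_i:
  Item 1: 0.67 * 0.33 = 0.2211
  Item 2: 0.76 * 0.24 = 0.1824
  Item 3: 0.53 * 0.47 = 0.2491
  Item 4: 0.42 * 0.58 = 0.2436
  Item 5: 0.46 * 0.54 = 0.2484
  Item 6: 0.4 * 0.6 = 0.24
Sum(p_i * q_i) = 0.2211 + 0.1824 + 0.2491 + 0.2436 + 0.2484 + 0.24 = 1.3846
KR-20 = (k/(k-1)) * (1 - Sum(p_i*q_i) / Var_total)
= (6/5) * (1 - 1.3846/3.9)
= 1.2 * 0.645
KR-20 = 0.774

0.774


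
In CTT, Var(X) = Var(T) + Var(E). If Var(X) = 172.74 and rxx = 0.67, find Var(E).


var_true = rxx * var_obs = 0.67 * 172.74 = 115.7358
var_error = var_obs - var_true
var_error = 172.74 - 115.7358
var_error = 57.0042

57.0042


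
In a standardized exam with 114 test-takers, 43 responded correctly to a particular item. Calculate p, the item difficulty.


Item difficulty p = number correct / total examinees
p = 43 / 114
p = 0.3772

0.3772


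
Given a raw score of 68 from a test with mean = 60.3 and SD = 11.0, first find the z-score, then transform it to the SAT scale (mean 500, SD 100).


z = (X - mean) / SD = (68 - 60.3) / 11.0
z = 7.7 / 11.0
z = 0.7
SAT-scale = SAT = 500 + 100z
Carry z at full precision (z = 7.7 / 11.0) into the conversion:
SAT-scale = 500 + 100 * (7.7 / 11.0) = 500 + 770 / 11.0
SAT-scale = 500 + 70.0
SAT-scale = 570.0

570.0


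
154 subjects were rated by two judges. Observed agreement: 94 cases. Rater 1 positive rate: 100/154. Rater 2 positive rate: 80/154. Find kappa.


P_o = 94/154 = 0.61039
P_e = (100*80 + 54*74) / 23716 = 0.505819
kappa = (P_o - P_e) / (1 - P_e)
kappa = (0.61039 - 0.505819) / (1 - 0.505819)
kappa = 0.2116

0.2116


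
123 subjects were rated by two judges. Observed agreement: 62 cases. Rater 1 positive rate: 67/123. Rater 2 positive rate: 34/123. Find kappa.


P_o = 62/123 = 0.504065
P_e = (67*34 + 56*89) / 15129 = 0.480005
kappa = (P_o - P_e) / (1 - P_e)
kappa = (0.504065 - 0.480005) / (1 - 0.480005)
kappa = 0.0463

0.0463


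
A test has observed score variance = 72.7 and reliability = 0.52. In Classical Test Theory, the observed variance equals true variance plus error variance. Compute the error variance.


var_true = rxx * var_obs = 0.52 * 72.7 = 37.804
var_error = var_obs - var_true
var_error = 72.7 - 37.804
var_error = 34.896

34.896


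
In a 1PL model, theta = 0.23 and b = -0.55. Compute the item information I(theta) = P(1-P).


P = 1/(1+exp(-(0.23--0.55))) = 0.6857
I = P*(1-P) = 0.6857 * 0.3143
I = 0.2155

0.2155
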